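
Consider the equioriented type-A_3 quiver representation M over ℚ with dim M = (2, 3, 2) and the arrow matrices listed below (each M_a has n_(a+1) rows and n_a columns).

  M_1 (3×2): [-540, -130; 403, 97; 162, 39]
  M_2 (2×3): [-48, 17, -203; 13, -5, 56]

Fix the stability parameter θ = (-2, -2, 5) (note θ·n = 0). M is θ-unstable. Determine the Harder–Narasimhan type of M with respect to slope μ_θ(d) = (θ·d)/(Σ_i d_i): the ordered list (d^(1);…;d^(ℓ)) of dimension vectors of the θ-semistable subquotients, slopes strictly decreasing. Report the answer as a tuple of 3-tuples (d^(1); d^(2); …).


Interval decomposition of M: I[1,3]^2, I[2,2].
HN type (ℓ=2): μ^(1)=5; μ^(2)=-2

((0, 0, 2); (2, 3, 0))


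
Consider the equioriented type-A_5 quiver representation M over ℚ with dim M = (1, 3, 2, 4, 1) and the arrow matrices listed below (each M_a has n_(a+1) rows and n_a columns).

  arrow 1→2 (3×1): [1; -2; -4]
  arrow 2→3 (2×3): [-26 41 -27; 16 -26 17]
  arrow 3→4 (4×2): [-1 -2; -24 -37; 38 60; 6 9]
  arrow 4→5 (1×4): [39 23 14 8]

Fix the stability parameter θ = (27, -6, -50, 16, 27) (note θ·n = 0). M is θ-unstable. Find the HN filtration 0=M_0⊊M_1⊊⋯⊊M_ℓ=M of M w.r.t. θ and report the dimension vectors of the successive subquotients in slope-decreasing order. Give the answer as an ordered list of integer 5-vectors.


Via rank(M_{q-1}∘⋯∘M_p): M ≅ I[1,2], I[2,4], I[2,5], I[4,4]^2.
μ_θ-semistable layers: μ^(1)=27; μ^(2)=16; μ^(3)=21/2; μ^(4)=-28

((0, 0, 0, 0, 1); (0, 0, 0, 4, 0); (1, 1, 0, 0, 0); (0, 2, 2, 0, 0))


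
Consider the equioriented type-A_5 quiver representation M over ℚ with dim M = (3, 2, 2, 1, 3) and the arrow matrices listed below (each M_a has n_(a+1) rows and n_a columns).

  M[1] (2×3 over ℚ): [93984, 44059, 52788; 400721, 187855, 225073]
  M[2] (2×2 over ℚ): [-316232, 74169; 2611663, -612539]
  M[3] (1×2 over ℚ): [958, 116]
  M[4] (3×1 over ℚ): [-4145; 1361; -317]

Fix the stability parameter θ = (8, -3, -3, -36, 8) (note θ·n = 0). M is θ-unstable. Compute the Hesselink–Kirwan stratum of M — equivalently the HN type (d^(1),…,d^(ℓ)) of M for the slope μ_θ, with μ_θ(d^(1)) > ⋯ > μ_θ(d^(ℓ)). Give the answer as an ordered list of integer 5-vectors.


Barcode: M ≅ I[1,1], I[1,3], I[1,5], I[5,5]^2. HN layers by μ_θ (3 steps, strictly decreasing):
  μ^(1)=8; μ^(2)=2/3; μ^(3)=-17/2

((1, 0, 0, 0, 3); (1, 1, 1, 0, 0); (1, 1, 1, 1, 0))


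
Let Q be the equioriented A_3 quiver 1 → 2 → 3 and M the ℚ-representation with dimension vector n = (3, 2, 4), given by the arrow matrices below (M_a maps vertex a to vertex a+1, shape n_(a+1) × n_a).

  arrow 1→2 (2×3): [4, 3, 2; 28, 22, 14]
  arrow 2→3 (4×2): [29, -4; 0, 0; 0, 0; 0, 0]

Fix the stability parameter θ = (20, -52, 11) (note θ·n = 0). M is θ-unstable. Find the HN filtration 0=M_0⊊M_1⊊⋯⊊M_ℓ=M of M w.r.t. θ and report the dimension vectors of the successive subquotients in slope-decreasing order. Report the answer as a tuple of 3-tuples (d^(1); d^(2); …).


Via rank(M_{q-1}∘⋯∘M_p): M ≅ I[1,1], I[1,2], I[1,3], I[3,3]^3.
μ_θ-semistable layers: μ^(1)=20; μ^(2)=11; μ^(3)=-16

((1, 0, 0); (0, 0, 4); (2, 2, 0))


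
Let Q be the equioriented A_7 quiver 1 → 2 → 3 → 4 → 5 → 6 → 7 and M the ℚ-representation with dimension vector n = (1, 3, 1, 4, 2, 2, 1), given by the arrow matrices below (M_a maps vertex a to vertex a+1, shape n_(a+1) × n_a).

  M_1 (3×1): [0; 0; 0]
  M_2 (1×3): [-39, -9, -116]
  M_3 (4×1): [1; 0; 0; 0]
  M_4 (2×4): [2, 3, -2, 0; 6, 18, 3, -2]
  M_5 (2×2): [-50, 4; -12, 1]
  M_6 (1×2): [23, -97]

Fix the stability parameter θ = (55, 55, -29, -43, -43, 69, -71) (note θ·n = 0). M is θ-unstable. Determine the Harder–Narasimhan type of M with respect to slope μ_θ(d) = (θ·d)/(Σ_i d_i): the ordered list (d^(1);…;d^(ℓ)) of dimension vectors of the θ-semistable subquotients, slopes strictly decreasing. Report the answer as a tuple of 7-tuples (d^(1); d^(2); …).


Barcode: M ≅ I[1,1], I[2,2]^2, I[2,7], I[4,4]^2, I[4,6]. HN layers by μ_θ (5 steps, strictly decreasing):
  μ^(1)=69; μ^(2)=55; μ^(3)=-1; μ^(4)=-15; μ^(5)=-43

((0, 0, 0, 0, 0, 1, 0); (1, 2, 0, 0, 0, 0, 0); (0, 0, 0, 0, 0, 1, 1); (0, 1, 1, 1, 1, 0, 0); (0, 0, 0, 3, 1, 0, 0))


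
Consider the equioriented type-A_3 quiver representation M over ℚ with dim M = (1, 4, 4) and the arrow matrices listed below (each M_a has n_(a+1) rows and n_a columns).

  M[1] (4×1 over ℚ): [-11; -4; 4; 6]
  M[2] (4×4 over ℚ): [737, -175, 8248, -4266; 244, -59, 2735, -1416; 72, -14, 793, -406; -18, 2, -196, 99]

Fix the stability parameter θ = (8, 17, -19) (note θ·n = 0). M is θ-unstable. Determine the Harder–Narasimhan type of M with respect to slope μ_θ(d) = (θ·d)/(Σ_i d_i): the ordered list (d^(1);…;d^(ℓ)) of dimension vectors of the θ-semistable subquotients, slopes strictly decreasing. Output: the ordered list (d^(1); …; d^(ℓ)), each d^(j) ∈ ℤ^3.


Barcode: M ≅ I[1,3], I[2,3]^3. HN layers by μ_θ (2 steps, strictly decreasing):
  μ^(1)=2; μ^(2)=-1

((1, 1, 1); (0, 3, 3))


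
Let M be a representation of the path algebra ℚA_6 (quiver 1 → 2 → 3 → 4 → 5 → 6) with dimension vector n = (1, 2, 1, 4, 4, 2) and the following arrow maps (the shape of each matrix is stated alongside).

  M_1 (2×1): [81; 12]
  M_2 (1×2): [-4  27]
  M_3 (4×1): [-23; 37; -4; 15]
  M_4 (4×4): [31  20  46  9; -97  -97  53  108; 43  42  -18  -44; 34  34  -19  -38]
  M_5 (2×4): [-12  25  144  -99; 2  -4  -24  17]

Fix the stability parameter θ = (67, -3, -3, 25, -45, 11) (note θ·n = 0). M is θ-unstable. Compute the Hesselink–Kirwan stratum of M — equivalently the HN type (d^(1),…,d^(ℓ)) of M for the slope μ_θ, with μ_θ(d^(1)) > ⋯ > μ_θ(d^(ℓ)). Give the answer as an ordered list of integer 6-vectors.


Interval decomposition of M: I[1,2], I[2,6], I[4,5]^2, I[4,6].
HN type (ℓ=4): μ^(1)=32; μ^(2)=11; μ^(3)=-13/2; μ^(4)=-10

((1, 1, 0, 0, 0, 0); (0, 0, 0, 0, 0, 2); (0, 1, 1, 1, 1, 0); (0, 0, 0, 3, 3, 0))


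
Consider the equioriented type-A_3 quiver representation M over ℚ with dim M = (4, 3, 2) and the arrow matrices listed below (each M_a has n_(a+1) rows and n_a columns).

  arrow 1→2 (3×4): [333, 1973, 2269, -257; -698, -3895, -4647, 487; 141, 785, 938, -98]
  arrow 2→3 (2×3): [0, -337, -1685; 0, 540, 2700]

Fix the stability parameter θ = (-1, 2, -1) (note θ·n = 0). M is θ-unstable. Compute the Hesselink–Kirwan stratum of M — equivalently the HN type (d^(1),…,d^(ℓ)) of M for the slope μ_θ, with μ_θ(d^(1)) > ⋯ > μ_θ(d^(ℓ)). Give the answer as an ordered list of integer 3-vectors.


Interval decomposition of M: I[1,1], I[1,2]^2, I[1,3], I[3,3].
HN type (ℓ=3): μ^(1)=2; μ^(2)=1/2; μ^(3)=-1

((0, 2, 0); (0, 1, 1); (4, 0, 1))


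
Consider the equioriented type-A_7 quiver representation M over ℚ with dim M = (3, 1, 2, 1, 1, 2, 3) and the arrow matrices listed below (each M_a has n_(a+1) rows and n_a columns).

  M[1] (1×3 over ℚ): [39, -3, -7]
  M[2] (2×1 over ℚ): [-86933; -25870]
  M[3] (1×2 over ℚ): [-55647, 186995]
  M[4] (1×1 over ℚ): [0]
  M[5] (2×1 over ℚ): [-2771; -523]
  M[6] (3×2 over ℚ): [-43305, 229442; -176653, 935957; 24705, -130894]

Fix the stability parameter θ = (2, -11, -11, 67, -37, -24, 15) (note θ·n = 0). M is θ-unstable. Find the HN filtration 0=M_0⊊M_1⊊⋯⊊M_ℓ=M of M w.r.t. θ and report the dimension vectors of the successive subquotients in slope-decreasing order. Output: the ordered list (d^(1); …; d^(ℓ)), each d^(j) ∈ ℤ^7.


Via rank(M_{q-1}∘⋯∘M_p): M ≅ I[1,1]^2, I[1,4], I[3,3], I[5,7], I[6,7], I[7,7].
μ_θ-semistable layers: μ^(1)=67; μ^(2)=15; μ^(3)=2; μ^(4)=-20/3; μ^(5)=-11; μ^(6)=-24; μ^(7)=-37

((0, 0, 0, 1, 0, 0, 0); (0, 0, 0, 0, 0, 0, 3); (2, 0, 0, 0, 0, 0, 0); (1, 1, 1, 0, 0, 0, 0); (0, 0, 1, 0, 0, 0, 0); (0, 0, 0, 0, 0, 2, 0); (0, 0, 0, 0, 1, 0, 0))


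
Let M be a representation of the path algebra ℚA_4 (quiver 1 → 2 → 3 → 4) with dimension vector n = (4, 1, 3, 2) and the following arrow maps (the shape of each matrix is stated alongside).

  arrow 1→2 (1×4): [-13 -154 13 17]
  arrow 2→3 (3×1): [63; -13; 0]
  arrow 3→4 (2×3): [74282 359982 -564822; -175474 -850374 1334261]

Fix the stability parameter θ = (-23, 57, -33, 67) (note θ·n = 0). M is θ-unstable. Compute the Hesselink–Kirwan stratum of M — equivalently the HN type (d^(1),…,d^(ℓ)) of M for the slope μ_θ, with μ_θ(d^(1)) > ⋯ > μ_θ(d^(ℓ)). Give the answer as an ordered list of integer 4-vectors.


Interval decomposition of M: I[1,1]^3, I[1,3], I[3,4]^2.
HN type (ℓ=4): μ^(1)=67; μ^(2)=12; μ^(3)=-23; μ^(4)=-33

((0, 0, 0, 2); (0, 1, 1, 0); (4, 0, 0, 0); (0, 0, 2, 0))


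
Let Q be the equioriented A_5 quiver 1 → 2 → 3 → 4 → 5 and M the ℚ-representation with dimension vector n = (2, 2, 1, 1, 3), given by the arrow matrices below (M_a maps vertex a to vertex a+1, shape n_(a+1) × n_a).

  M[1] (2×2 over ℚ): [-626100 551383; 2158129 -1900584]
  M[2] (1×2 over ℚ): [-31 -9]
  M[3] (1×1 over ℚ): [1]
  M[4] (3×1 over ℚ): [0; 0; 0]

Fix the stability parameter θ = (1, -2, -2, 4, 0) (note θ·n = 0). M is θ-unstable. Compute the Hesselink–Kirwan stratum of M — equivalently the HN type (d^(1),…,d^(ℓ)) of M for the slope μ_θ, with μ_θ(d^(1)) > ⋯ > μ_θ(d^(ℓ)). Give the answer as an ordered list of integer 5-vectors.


Interval decomposition of M: I[1,2], I[1,4], I[5,5]^3.
HN type (ℓ=4): μ^(1)=4; μ^(2)=0; μ^(3)=-1/2; μ^(4)=-1

((0, 0, 0, 1, 0); (0, 0, 0, 0, 3); (1, 1, 0, 0, 0); (1, 1, 1, 0, 0))


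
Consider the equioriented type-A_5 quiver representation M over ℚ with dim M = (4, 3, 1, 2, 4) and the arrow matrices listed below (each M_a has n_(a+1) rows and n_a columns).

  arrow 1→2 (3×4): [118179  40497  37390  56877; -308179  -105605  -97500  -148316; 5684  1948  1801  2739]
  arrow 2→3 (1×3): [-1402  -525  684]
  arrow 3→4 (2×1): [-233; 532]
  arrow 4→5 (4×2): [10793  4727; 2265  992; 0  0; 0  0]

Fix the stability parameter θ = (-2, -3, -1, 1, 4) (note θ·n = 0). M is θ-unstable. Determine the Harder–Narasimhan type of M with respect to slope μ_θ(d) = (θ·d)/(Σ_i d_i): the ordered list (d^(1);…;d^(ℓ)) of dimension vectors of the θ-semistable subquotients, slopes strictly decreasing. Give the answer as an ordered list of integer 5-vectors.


Interval decomposition of M: I[1,1], I[1,2]^2, I[1,5], I[4,5], I[5,5]^2.
HN type (ℓ=5): μ^(1)=4; μ^(2)=1; μ^(3)=-1; μ^(4)=-2; μ^(5)=-5/2

((0, 0, 0, 0, 4); (0, 0, 0, 2, 0); (0, 0, 1, 0, 0); (1, 0, 0, 0, 0); (3, 3, 0, 0, 0))


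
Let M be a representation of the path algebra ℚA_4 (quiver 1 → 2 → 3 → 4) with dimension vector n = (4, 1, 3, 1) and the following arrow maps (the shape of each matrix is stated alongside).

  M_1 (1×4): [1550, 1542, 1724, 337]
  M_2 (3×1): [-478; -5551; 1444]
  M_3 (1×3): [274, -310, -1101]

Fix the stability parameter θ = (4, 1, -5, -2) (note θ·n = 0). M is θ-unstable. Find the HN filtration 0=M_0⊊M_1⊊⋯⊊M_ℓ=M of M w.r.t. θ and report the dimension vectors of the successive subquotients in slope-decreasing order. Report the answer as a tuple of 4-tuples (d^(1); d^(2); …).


Barcode: M ≅ I[1,1]^3, I[1,4], I[3,3]^2. HN layers by μ_θ (3 steps, strictly decreasing):
  μ^(1)=4; μ^(2)=-1/2; μ^(3)=-5

((3, 0, 0, 0); (1, 1, 1, 1); (0, 0, 2, 0))


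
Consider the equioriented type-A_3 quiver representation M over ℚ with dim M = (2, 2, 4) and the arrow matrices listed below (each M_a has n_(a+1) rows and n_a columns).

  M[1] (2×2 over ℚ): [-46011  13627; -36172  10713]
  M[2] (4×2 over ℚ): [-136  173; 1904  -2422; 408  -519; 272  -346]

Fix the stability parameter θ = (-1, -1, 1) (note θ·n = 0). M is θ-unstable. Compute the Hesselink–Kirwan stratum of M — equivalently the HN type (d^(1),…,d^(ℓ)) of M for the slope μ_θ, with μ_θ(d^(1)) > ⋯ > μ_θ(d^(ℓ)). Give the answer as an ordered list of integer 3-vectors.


Interval decomposition of M: I[1,2], I[1,3], I[3,3]^3.
HN type (ℓ=2): μ^(1)=1; μ^(2)=-1

((0, 0, 4); (2, 2, 0))


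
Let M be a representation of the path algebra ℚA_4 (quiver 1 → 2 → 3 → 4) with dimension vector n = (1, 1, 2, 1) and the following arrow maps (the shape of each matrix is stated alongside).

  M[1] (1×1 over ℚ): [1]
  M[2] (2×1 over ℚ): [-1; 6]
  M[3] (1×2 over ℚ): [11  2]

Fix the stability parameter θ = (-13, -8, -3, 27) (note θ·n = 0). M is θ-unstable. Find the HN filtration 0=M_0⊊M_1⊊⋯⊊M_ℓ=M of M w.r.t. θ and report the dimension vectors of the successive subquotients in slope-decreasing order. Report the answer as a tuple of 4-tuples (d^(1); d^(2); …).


Interval decomposition of M: I[1,4], I[3,3].
HN type (ℓ=4): μ^(1)=27; μ^(2)=-3; μ^(3)=-8; μ^(4)=-13

((0, 0, 0, 1); (0, 0, 2, 0); (0, 1, 0, 0); (1, 0, 0, 0))


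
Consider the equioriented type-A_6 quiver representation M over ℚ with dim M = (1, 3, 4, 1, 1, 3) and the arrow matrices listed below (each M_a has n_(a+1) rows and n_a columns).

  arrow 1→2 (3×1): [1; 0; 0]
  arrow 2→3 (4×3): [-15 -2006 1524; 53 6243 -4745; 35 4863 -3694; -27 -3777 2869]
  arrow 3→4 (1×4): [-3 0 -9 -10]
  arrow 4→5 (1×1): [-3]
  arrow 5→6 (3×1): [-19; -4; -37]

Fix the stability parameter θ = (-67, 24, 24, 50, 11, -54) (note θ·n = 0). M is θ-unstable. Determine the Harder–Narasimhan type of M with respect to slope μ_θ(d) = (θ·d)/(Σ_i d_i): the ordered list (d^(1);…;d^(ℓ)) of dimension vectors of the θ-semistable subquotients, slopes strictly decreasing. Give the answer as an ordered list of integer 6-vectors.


Via rank(M_{q-1}∘⋯∘M_p): M ≅ I[1,3], I[2,3], I[2,6], I[3,3], I[6,6]^2.
μ_θ-semistable layers: μ^(1)=24; μ^(2)=11; μ^(3)=-54; μ^(4)=-67

((0, 2, 3, 0, 0, 0); (0, 1, 1, 1, 1, 1); (0, 0, 0, 0, 0, 2); (1, 0, 0, 0, 0, 0))


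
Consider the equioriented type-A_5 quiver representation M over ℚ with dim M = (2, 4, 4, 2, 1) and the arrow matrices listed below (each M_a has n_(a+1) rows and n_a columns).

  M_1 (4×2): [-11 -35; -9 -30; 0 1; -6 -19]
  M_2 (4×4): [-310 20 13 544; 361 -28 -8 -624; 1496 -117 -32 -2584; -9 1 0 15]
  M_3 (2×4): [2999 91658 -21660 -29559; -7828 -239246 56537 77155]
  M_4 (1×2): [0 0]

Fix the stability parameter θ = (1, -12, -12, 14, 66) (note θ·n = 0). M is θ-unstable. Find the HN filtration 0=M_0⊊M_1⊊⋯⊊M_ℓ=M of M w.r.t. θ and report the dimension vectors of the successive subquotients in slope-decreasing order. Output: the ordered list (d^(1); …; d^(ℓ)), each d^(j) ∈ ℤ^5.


Barcode: M ≅ I[1,4]^2, I[2,3]^2, I[5,5]. HN layers by μ_θ (4 steps, strictly decreasing):
  μ^(1)=66; μ^(2)=14; μ^(3)=-23/3; μ^(4)=-12

((0, 0, 0, 0, 1); (0, 0, 0, 2, 0); (2, 2, 2, 0, 0); (0, 2, 2, 0, 0))


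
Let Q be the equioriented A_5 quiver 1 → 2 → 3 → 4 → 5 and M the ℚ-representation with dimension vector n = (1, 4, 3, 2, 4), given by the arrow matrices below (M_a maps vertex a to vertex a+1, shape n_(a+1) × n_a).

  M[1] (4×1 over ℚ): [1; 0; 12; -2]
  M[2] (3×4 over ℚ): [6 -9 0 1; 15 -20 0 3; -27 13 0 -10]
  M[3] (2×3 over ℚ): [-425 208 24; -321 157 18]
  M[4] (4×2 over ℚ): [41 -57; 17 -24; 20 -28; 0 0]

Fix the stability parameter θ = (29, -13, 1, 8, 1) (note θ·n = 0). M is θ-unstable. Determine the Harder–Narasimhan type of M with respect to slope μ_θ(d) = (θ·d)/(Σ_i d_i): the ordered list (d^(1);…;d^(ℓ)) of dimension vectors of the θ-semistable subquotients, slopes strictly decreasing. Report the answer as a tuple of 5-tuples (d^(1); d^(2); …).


Interval decomposition of M: I[1,5], I[2,2]^2, I[2,5], I[3,3], I[5,5]^2.
HN type (ℓ=4): μ^(1)=26/5; μ^(2)=9/2; μ^(3)=1; μ^(4)=-13

((1, 1, 1, 1, 1); (0, 0, 0, 1, 1); (0, 0, 2, 0, 2); (0, 3, 0, 0, 0))


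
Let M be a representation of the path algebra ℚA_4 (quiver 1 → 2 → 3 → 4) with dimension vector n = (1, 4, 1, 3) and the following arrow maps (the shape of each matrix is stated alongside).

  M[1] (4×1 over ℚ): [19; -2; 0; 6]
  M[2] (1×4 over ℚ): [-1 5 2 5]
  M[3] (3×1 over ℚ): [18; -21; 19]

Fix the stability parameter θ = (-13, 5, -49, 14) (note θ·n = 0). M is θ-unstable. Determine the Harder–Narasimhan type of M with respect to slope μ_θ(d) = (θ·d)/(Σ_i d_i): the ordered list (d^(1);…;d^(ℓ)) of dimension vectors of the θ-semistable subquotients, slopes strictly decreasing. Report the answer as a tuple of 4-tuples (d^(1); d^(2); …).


Barcode: M ≅ I[1,4], I[2,2]^3, I[4,4]^2. HN layers by μ_θ (3 steps, strictly decreasing):
  μ^(1)=14; μ^(2)=5; μ^(3)=-19

((0, 0, 0, 3); (0, 3, 0, 0); (1, 1, 1, 0))


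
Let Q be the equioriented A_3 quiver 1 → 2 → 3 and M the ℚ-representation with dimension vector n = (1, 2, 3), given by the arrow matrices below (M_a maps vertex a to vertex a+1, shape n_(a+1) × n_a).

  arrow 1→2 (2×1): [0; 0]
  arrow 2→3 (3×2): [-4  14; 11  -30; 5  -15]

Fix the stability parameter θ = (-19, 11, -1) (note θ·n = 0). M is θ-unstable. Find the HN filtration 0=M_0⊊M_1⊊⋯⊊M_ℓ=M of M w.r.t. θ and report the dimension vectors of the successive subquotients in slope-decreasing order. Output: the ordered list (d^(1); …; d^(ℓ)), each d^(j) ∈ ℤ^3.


Via rank(M_{q-1}∘⋯∘M_p): M ≅ I[1,1], I[2,3]^2, I[3,3].
μ_θ-semistable layers: μ^(1)=5; μ^(2)=-1; μ^(3)=-19

((0, 2, 2); (0, 0, 1); (1, 0, 0))


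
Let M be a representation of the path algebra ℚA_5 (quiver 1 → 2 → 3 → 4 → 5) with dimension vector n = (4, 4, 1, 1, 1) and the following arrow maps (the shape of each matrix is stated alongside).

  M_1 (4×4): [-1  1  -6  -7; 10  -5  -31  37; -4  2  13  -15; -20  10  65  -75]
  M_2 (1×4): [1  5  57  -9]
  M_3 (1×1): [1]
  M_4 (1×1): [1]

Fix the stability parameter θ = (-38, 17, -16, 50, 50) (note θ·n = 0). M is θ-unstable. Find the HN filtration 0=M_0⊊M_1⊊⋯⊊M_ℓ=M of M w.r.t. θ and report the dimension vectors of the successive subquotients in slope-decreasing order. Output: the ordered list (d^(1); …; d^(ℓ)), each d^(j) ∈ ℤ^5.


Barcode: M ≅ I[1,1], I[1,2]^2, I[1,5], I[2,2]. HN layers by μ_θ (4 steps, strictly decreasing):
  μ^(1)=50; μ^(2)=17; μ^(3)=1/2; μ^(4)=-38

((0, 0, 0, 1, 1); (0, 3, 0, 0, 0); (0, 1, 1, 0, 0); (4, 0, 0, 0, 0))


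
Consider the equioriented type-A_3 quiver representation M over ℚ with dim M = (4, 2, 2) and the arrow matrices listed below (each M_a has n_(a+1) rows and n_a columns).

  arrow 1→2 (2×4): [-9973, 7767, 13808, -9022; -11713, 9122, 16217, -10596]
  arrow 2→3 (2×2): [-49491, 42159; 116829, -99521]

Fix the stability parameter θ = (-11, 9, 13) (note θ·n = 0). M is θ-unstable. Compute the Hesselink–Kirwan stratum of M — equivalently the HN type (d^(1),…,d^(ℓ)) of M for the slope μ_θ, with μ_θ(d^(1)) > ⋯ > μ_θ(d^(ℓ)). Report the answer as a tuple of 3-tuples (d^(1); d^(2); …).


Interval decomposition of M: I[1,1]^2, I[1,2], I[1,3], I[3,3].
HN type (ℓ=3): μ^(1)=13; μ^(2)=9; μ^(3)=-11

((0, 0, 2); (0, 2, 0); (4, 0, 0))


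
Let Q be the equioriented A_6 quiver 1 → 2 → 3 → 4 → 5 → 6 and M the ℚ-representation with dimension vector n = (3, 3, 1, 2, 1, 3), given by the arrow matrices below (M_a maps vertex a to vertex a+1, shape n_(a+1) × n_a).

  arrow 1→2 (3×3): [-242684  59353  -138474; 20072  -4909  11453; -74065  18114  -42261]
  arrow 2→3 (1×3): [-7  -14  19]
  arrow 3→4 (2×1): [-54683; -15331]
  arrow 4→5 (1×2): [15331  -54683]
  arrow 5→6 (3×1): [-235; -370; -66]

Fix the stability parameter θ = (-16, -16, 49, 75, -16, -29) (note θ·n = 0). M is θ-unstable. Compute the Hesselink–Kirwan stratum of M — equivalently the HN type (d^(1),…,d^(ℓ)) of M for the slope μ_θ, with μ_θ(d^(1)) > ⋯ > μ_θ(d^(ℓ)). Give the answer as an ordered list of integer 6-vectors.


Barcode: M ≅ I[1,2]^2, I[1,4], I[4,6], I[6,6]^2. HN layers by μ_θ (5 steps, strictly decreasing):
  μ^(1)=75; μ^(2)=49; μ^(3)=10; μ^(4)=-16; μ^(5)=-29

((0, 0, 0, 1, 0, 0); (0, 0, 1, 0, 0, 0); (0, 0, 0, 1, 1, 1); (3, 3, 0, 0, 0, 0); (0, 0, 0, 0, 0, 2))


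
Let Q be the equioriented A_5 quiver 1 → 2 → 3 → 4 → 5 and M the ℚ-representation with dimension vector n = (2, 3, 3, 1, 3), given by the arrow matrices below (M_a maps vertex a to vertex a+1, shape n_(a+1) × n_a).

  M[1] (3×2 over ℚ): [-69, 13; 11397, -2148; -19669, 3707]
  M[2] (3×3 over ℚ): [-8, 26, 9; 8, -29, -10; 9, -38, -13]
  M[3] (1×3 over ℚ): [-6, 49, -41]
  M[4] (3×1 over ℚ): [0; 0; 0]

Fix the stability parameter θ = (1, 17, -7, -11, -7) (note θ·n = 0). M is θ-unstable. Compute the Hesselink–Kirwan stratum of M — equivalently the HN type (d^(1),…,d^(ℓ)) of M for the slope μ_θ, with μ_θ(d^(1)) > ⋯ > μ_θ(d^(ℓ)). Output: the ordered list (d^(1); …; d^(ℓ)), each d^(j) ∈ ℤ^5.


Barcode: M ≅ I[1,3], I[1,4], I[2,3], I[5,5]^3. HN layers by μ_θ (4 steps, strictly decreasing):
  μ^(1)=5; μ^(2)=1; μ^(3)=0; μ^(4)=-7

((0, 2, 2, 0, 0); (1, 0, 0, 0, 0); (1, 1, 1, 1, 0); (0, 0, 0, 0, 3))


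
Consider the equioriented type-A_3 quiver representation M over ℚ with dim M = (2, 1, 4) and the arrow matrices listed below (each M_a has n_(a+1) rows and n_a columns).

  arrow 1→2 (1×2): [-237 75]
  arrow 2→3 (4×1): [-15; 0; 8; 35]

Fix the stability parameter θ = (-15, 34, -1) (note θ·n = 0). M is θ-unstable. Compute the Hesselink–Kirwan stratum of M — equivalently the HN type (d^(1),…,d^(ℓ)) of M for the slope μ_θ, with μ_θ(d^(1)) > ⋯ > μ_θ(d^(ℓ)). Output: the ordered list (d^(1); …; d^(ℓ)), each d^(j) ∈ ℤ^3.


Via rank(M_{q-1}∘⋯∘M_p): M ≅ I[1,1], I[1,3], I[3,3]^3.
μ_θ-semistable layers: μ^(1)=33/2; μ^(2)=-1; μ^(3)=-15

((0, 1, 1); (0, 0, 3); (2, 0, 0))


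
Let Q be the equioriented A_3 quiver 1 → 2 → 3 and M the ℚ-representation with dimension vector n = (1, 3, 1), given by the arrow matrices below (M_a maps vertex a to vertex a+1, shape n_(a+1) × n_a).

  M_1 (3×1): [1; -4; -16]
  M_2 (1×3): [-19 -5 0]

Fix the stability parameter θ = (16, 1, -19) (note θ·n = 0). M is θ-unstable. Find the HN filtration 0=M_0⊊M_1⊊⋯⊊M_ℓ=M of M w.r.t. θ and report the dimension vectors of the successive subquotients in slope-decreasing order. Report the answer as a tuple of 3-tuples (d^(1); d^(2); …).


Via rank(M_{q-1}∘⋯∘M_p): M ≅ I[1,3], I[2,2]^2.
μ_θ-semistable layers: μ^(1)=1; μ^(2)=-2/3

((0, 2, 0); (1, 1, 1))


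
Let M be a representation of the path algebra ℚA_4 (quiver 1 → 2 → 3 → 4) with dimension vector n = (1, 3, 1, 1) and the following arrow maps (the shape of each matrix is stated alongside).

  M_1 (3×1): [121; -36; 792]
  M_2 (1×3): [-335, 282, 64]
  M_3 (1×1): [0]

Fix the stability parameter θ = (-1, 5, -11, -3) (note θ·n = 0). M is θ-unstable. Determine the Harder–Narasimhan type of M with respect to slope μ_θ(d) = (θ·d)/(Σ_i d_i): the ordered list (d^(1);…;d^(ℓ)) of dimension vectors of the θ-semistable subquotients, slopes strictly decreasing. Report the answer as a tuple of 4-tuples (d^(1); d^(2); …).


Barcode: M ≅ I[1,3], I[2,2]^2, I[4,4]. HN layers by μ_θ (3 steps, strictly decreasing):
  μ^(1)=5; μ^(2)=-7/3; μ^(3)=-3

((0, 2, 0, 0); (1, 1, 1, 0); (0, 0, 0, 1))


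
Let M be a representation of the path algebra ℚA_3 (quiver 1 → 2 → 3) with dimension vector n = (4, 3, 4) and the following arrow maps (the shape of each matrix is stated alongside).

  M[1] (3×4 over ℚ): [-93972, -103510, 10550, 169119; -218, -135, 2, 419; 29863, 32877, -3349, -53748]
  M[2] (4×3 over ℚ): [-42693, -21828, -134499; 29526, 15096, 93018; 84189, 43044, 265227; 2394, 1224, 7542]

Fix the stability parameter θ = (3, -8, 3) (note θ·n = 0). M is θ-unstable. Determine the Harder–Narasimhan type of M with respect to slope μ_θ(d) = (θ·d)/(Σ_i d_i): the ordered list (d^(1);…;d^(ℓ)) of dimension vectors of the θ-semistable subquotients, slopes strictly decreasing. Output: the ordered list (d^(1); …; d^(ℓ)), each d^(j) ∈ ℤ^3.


Via rank(M_{q-1}∘⋯∘M_p): M ≅ I[1,1], I[1,2]^2, I[1,3], I[3,3]^3.
μ_θ-semistable layers: μ^(1)=3; μ^(2)=-5/2

((1, 0, 4); (3, 3, 0))


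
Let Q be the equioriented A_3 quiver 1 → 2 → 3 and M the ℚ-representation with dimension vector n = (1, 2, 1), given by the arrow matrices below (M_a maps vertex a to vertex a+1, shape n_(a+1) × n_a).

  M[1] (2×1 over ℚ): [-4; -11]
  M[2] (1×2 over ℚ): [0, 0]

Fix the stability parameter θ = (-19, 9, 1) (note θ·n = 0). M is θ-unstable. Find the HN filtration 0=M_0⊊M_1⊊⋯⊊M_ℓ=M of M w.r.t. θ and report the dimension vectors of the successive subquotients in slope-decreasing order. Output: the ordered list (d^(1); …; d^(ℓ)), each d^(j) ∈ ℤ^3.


Via rank(M_{q-1}∘⋯∘M_p): M ≅ I[1,2], I[2,2], I[3,3].
μ_θ-semistable layers: μ^(1)=9; μ^(2)=1; μ^(3)=-19

((0, 2, 0); (0, 0, 1); (1, 0, 0))


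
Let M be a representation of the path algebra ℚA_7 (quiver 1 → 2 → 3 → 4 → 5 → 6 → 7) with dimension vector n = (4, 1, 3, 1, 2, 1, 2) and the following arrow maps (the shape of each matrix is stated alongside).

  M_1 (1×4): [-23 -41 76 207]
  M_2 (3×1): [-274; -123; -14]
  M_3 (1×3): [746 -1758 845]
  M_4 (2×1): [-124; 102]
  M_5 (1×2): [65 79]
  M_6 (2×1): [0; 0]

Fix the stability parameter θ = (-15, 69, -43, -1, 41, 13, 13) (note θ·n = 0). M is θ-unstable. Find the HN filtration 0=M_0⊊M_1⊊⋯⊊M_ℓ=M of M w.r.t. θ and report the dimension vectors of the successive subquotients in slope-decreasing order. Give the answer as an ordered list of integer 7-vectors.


Via rank(M_{q-1}∘⋯∘M_p): M ≅ I[1,1]^3, I[1,3], I[3,3], I[3,6], I[5,5], I[7,7]^2.
μ_θ-semistable layers: μ^(1)=41; μ^(2)=27; μ^(3)=13; μ^(4)=-1; μ^(5)=-15; μ^(6)=-43

((0, 0, 0, 0, 1, 0, 0); (0, 0, 0, 0, 1, 1, 0); (0, 1, 1, 0, 0, 0, 2); (0, 0, 0, 1, 0, 0, 0); (4, 0, 0, 0, 0, 0, 0); (0, 0, 2, 0, 0, 0, 0))


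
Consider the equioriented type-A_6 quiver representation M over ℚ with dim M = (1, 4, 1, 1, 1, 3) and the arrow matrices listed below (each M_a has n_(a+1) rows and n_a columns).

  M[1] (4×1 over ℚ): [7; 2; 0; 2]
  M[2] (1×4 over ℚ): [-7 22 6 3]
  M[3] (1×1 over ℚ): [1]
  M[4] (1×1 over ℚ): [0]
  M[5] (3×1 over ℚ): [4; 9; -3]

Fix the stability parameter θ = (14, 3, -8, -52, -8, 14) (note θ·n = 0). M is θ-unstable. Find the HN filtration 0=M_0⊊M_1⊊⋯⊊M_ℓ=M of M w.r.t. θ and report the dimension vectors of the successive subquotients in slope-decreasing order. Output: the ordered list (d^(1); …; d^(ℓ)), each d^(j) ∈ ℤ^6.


Interval decomposition of M: I[1,4], I[2,2]^3, I[5,6], I[6,6]^2.
HN type (ℓ=4): μ^(1)=14; μ^(2)=3; μ^(3)=-8; μ^(4)=-43/4

((0, 0, 0, 0, 0, 3); (0, 3, 0, 0, 0, 0); (0, 0, 0, 0, 1, 0); (1, 1, 1, 1, 0, 0))


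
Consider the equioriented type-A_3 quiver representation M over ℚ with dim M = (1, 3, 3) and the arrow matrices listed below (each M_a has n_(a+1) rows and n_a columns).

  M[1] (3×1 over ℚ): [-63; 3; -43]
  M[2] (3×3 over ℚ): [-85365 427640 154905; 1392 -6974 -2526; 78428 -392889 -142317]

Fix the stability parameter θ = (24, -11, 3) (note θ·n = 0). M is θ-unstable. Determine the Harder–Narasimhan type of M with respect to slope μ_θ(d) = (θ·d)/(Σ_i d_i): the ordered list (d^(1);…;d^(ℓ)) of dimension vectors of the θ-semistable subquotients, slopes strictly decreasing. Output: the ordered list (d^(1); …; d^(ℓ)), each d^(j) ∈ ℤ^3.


Via rank(M_{q-1}∘⋯∘M_p): M ≅ I[1,2], I[2,3]^2, I[3,3].
μ_θ-semistable layers: μ^(1)=13/2; μ^(2)=3; μ^(3)=-11

((1, 1, 0); (0, 0, 3); (0, 2, 0))


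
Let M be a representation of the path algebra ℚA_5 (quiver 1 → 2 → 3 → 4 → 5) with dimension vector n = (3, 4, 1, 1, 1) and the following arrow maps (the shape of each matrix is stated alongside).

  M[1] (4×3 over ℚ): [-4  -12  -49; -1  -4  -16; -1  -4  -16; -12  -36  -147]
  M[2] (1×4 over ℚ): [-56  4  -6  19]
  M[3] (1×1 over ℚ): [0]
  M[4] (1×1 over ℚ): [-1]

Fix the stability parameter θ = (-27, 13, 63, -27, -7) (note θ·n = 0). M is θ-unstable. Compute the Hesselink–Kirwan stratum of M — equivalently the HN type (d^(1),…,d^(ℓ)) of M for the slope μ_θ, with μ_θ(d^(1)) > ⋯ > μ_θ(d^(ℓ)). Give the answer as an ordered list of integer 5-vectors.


Via rank(M_{q-1}∘⋯∘M_p): M ≅ I[1,1], I[1,2], I[1,3], I[2,2]^2, I[4,5].
μ_θ-semistable layers: μ^(1)=63; μ^(2)=13; μ^(3)=-7; μ^(4)=-27

((0, 0, 1, 0, 0); (0, 4, 0, 0, 0); (0, 0, 0, 0, 1); (3, 0, 0, 1, 0))


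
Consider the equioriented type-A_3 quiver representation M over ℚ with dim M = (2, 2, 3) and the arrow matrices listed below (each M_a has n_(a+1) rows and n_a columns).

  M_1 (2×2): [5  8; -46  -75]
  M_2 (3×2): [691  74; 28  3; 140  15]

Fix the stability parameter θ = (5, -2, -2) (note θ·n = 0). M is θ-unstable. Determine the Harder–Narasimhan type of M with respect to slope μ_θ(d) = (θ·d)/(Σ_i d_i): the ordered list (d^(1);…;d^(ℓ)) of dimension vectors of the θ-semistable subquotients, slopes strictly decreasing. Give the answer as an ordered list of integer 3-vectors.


Barcode: M ≅ I[1,3]^2, I[3,3]. HN layers by μ_θ (2 steps, strictly decreasing):
  μ^(1)=1/3; μ^(2)=-2

((2, 2, 2); (0, 0, 1))


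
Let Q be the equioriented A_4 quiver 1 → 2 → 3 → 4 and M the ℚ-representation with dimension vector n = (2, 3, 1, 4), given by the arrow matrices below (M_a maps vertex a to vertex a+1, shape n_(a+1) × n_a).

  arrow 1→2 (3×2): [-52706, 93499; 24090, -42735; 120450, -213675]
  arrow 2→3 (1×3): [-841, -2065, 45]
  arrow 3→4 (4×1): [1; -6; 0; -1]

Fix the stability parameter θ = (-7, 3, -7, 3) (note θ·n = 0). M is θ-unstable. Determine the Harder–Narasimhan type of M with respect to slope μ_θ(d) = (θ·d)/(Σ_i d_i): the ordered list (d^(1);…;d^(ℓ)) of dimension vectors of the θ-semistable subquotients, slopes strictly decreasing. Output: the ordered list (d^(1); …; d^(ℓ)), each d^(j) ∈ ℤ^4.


Via rank(M_{q-1}∘⋯∘M_p): M ≅ I[1,1], I[1,4], I[2,2]^2, I[4,4]^3.
μ_θ-semistable layers: μ^(1)=3; μ^(2)=-2; μ^(3)=-7

((0, 2, 0, 4); (0, 1, 1, 0); (2, 0, 0, 0))


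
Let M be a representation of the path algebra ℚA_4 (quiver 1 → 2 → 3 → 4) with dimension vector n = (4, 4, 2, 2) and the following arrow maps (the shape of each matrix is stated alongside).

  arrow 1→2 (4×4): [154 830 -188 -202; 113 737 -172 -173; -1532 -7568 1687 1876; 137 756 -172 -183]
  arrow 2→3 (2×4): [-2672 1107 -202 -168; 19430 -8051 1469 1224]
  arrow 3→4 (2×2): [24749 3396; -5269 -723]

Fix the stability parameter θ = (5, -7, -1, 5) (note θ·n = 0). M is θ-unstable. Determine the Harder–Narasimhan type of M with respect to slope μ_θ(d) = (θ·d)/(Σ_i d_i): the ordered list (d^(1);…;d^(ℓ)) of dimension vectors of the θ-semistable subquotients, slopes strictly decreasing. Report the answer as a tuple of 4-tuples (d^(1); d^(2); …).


Barcode: M ≅ I[1,1], I[1,2], I[1,4]^2, I[2,2]. HN layers by μ_θ (3 steps, strictly decreasing):
  μ^(1)=5; μ^(2)=-1; μ^(3)=-7

((1, 0, 0, 2); (3, 3, 2, 0); (0, 1, 0, 0))


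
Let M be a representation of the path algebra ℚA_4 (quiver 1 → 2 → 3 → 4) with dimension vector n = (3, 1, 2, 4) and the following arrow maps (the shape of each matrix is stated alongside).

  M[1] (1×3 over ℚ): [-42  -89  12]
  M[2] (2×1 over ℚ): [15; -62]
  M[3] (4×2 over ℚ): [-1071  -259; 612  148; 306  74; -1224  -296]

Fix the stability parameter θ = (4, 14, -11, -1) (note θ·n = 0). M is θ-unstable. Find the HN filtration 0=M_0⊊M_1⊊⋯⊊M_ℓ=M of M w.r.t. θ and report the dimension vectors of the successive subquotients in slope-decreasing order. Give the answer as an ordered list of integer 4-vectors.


Via rank(M_{q-1}∘⋯∘M_p): M ≅ I[1,1]^2, I[1,4], I[3,3], I[4,4]^3.
μ_θ-semistable layers: μ^(1)=4; μ^(2)=3/2; μ^(3)=-1; μ^(4)=-11

((2, 0, 0, 0); (1, 1, 1, 1); (0, 0, 0, 3); (0, 0, 1, 0))


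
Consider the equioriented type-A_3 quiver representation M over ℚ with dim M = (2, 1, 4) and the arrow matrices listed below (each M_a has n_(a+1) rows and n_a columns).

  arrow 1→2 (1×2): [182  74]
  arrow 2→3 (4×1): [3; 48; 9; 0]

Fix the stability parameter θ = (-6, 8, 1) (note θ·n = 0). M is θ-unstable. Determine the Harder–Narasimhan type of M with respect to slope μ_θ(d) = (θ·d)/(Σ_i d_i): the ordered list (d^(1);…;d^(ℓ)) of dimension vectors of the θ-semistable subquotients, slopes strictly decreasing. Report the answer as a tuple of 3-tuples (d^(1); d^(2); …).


Interval decomposition of M: I[1,1], I[1,3], I[3,3]^3.
HN type (ℓ=3): μ^(1)=9/2; μ^(2)=1; μ^(3)=-6

((0, 1, 1); (0, 0, 3); (2, 0, 0))


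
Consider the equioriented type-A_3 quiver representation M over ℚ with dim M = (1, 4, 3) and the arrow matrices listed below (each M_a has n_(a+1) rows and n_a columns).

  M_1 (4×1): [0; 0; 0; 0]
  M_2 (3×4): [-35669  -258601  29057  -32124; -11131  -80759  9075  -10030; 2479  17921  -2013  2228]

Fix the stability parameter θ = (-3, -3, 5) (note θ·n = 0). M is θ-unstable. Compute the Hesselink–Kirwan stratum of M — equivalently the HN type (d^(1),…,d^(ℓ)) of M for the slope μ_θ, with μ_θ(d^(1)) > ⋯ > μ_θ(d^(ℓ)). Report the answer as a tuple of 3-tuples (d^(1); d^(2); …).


Interval decomposition of M: I[1,1], I[2,2], I[2,3]^3.
HN type (ℓ=2): μ^(1)=5; μ^(2)=-3

((0, 0, 3); (1, 4, 0))


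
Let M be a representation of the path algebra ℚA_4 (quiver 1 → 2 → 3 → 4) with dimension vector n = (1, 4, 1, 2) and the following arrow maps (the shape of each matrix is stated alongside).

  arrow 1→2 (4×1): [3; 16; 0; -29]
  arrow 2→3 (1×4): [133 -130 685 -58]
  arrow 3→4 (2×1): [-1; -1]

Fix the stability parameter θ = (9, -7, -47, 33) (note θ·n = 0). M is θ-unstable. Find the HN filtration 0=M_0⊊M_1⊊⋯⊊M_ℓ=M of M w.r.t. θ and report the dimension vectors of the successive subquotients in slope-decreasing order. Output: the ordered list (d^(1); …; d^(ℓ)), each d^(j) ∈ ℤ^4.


Barcode: M ≅ I[1,4], I[2,2]^3, I[4,4]. HN layers by μ_θ (3 steps, strictly decreasing):
  μ^(1)=33; μ^(2)=-7; μ^(3)=-15

((0, 0, 0, 2); (0, 3, 0, 0); (1, 1, 1, 0))


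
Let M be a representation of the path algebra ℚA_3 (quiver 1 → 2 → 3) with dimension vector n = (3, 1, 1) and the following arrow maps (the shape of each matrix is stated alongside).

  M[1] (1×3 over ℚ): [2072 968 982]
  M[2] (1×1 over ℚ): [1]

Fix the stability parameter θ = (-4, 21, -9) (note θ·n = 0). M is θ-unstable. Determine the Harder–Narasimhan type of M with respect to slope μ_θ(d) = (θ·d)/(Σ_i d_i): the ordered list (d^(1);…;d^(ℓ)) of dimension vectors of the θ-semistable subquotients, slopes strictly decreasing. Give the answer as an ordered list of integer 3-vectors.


Barcode: M ≅ I[1,1]^2, I[1,3]. HN layers by μ_θ (2 steps, strictly decreasing):
  μ^(1)=6; μ^(2)=-4

((0, 1, 1); (3, 0, 0))


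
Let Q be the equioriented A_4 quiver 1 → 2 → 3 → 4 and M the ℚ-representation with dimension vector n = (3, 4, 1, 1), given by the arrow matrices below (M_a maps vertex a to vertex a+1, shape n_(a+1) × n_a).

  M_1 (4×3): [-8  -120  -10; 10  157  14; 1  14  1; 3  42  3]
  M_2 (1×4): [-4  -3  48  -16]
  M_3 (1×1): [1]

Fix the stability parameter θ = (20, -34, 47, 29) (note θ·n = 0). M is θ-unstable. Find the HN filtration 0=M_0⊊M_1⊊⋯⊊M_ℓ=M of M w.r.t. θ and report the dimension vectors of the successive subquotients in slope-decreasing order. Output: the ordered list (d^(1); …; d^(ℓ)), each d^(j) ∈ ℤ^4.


Interval decomposition of M: I[1,2]^2, I[1,4], I[2,2].
HN type (ℓ=3): μ^(1)=38; μ^(2)=-7; μ^(3)=-34

((0, 0, 1, 1); (3, 3, 0, 0); (0, 1, 0, 0))


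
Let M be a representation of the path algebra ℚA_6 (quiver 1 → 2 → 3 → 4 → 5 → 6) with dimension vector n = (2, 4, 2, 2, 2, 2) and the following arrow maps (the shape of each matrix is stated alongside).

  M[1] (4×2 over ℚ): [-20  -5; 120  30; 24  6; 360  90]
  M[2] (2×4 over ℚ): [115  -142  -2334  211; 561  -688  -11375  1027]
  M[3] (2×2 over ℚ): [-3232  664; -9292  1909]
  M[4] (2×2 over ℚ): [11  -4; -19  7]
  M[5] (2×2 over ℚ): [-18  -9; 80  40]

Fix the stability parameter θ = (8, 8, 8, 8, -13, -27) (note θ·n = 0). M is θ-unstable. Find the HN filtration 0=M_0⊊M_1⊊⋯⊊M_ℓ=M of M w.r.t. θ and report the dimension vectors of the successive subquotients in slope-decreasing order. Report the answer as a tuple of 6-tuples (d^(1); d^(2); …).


Barcode: M ≅ I[1,1], I[1,6], I[2,2]^2, I[2,3], I[4,5], I[6,6]. HN layers by μ_θ (4 steps, strictly decreasing):
  μ^(1)=8; μ^(2)=-4/3; μ^(3)=-5/2; μ^(4)=-27

((1, 3, 1, 0, 0, 0); (1, 1, 1, 1, 1, 1); (0, 0, 0, 1, 1, 0); (0, 0, 0, 0, 0, 1))


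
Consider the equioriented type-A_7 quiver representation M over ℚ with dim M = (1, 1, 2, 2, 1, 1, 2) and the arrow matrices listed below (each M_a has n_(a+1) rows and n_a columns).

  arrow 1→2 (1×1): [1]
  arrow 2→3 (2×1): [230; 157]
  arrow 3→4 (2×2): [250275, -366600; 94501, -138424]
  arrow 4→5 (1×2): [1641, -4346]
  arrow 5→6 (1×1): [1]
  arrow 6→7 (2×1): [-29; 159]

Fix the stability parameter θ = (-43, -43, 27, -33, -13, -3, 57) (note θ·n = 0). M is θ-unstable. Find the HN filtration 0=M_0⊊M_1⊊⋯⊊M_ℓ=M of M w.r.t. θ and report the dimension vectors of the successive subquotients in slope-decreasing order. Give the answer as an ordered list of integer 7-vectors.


Via rank(M_{q-1}∘⋯∘M_p): M ≅ I[1,7], I[3,3], I[4,4], I[7,7].
μ_θ-semistable layers: μ^(1)=57; μ^(2)=27; μ^(3)=-3; μ^(4)=-19/3; μ^(5)=-33; μ^(6)=-43

((0, 0, 0, 0, 0, 0, 2); (0, 0, 1, 0, 0, 0, 0); (0, 0, 0, 0, 0, 1, 0); (0, 0, 1, 1, 1, 0, 0); (0, 0, 0, 1, 0, 0, 0); (1, 1, 0, 0, 0, 0, 0))


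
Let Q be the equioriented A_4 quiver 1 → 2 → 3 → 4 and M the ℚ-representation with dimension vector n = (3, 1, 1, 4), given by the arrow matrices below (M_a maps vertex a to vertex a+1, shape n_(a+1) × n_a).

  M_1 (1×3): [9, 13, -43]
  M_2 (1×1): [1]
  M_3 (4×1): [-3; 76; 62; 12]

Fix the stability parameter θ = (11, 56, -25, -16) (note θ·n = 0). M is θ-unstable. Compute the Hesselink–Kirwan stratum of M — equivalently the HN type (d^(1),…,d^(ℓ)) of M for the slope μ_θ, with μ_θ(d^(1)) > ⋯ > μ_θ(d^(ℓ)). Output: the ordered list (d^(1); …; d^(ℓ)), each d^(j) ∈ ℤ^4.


Interval decomposition of M: I[1,1]^2, I[1,4], I[4,4]^3.
HN type (ℓ=3): μ^(1)=11; μ^(2)=13/2; μ^(3)=-16

((2, 0, 0, 0); (1, 1, 1, 1); (0, 0, 0, 3))


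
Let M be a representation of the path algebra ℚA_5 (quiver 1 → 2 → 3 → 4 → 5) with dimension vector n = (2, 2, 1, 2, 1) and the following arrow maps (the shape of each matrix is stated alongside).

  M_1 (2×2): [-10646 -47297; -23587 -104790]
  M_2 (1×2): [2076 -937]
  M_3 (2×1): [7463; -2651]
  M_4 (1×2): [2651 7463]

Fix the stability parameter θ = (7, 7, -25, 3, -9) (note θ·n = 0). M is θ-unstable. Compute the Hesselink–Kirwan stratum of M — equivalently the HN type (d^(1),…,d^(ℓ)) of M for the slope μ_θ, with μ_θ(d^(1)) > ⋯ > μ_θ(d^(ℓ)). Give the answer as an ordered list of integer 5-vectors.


Barcode: M ≅ I[1,2], I[1,4], I[4,5]. HN layers by μ_θ (4 steps, strictly decreasing):
  μ^(1)=7; μ^(2)=3; μ^(3)=-3; μ^(4)=-11/3

((1, 1, 0, 0, 0); (0, 0, 0, 1, 0); (0, 0, 0, 1, 1); (1, 1, 1, 0, 0))


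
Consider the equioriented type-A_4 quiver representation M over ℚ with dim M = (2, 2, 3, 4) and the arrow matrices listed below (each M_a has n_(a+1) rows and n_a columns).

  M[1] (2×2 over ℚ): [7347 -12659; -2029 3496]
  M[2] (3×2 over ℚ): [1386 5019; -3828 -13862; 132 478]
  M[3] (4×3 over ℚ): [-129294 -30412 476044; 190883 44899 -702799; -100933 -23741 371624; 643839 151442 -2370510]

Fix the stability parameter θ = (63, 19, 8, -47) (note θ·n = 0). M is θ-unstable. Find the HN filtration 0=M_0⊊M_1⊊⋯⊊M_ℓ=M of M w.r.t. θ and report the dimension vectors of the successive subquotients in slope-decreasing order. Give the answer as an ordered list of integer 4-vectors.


Interval decomposition of M: I[1,2], I[1,4], I[3,4]^2, I[4,4].
HN type (ℓ=4): μ^(1)=41; μ^(2)=43/4; μ^(3)=-39/2; μ^(4)=-47

((1, 1, 0, 0); (1, 1, 1, 1); (0, 0, 2, 2); (0, 0, 0, 1))
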